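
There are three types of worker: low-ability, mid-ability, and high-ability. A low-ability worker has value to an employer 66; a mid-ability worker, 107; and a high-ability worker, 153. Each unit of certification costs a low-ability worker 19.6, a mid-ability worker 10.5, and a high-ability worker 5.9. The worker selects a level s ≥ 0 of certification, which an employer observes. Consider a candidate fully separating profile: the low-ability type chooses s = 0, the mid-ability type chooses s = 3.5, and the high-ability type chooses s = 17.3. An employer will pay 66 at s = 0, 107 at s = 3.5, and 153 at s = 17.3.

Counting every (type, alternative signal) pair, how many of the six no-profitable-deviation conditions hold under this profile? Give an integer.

4

Mid-ability (own payoff 107 − 10.5×3.5 = 70.25): to s=0 gives 66 → no gain ✓; to s=17.3 gives 153 − 10.5×17.3 = -28.65 → no gain ✓.
High-ability (own payoff 153 − 5.9×17.3 = 50.93): to s=0 gives 66 → profitable ✗; to s=3.5 gives 107 − 5.9×3.5 = 86.35 → profitable ✗.
Low-ability (own payoff 66): to s=3.5 gives 107 − 19.6×3.5 = 38.4 → no gain ✓; to s=17.3 gives 153 − 19.6×17.3 = -186.08 → no gain ✓.
4 of the 6 constraints hold; not an equilibrium.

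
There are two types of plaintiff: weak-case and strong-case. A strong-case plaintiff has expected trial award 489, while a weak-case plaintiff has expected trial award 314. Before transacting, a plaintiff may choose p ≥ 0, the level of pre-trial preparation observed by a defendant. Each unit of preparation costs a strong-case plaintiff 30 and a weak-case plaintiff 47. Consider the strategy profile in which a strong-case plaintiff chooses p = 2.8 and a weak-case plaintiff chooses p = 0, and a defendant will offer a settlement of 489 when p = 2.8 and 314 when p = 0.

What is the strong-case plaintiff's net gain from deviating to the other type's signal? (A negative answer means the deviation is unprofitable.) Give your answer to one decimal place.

Playing p = 2.8 the strong-case plaintiff receives 489 − 30 × 2.8 = 405.
Deviating to p = 0 yields 314 instead.
Gain from deviating: 314 − 405 = -91.0.
The gain is negative, so the strong-case type's incentive-compatibility constraint is satisfied.

-91.0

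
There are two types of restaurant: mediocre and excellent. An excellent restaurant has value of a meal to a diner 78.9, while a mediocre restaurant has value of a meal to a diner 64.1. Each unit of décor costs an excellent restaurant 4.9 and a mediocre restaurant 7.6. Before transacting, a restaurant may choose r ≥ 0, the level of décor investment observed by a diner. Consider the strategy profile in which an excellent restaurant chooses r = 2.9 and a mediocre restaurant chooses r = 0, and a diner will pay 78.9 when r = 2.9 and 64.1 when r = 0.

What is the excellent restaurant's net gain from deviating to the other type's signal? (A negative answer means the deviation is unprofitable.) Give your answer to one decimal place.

Playing r = 2.9 the excellent restaurant receives 78.9 − 4.9 × 2.9 = 64.69.
Deviating to r = 0 yields 64.1 instead.
Gain from deviating: 64.1 − 64.69 = -0.59, i.e. -0.6 to one decimal place.
The gain is negative, so the excellent type's incentive-compatibility constraint is satisfied.

-0.6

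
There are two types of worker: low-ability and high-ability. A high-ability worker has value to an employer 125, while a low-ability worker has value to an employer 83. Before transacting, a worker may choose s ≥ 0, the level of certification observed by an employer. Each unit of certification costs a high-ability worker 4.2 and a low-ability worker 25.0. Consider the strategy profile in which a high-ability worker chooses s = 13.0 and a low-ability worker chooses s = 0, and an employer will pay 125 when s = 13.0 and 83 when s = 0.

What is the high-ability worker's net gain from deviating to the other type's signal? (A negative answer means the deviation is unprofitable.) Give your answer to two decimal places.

Playing s = 13.0 the high-ability worker receives 125 − 4.2 × 13.0 = 70.4.
Deviating to s = 0 yields 83 instead.
Gain from deviating: 83 − 70.4 = 12.60.
The gain is positive, so the high-ability type's incentive-compatibility constraint is violated — this profile is not a separating equilibrium.

12.60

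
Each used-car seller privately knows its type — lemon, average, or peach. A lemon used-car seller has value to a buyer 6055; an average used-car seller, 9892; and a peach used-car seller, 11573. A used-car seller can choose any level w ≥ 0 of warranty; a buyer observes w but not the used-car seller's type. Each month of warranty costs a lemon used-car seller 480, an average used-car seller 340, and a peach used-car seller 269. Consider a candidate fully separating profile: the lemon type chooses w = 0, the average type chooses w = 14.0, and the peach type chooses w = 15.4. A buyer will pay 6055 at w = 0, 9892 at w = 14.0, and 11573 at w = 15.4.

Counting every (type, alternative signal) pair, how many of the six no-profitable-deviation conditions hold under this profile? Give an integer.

Average (own payoff 9892 − 340×14.0 = 5132): to w=0 gives 6055 → profitable ✗; to w=15.4 gives 11573 − 340×15.4 = 6337 → profitable ✗.
Peach (own payoff 11573 − 269×15.4 = 7430.4): to w=0 gives 6055 → no gain ✓; to w=14.0 gives 9892 − 269×14.0 = 6126 → no gain ✓.
Lemon (own payoff 6055): to w=14.0 gives 9892 − 480×14.0 = 3172 → no gain ✓; to w=15.4 gives 11573 − 480×15.4 = 4181 → no gain ✓.
4 of the 6 constraints hold; not an equilibrium.

4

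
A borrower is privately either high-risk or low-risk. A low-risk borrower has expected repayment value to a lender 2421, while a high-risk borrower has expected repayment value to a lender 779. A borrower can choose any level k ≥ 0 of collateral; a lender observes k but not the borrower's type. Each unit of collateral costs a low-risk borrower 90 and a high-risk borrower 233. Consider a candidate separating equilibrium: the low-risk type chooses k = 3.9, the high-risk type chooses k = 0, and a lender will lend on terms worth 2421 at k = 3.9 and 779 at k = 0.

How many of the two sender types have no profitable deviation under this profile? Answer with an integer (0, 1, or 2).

High-risk type: stay at 0 → 779; mimic → 2421 − 233 × 3.9 = 1512.3. IC fails (779 < 1512.3).
Low-risk type: signal → 2421 − 90 × 3.9 = 2070; deviate to 0 → 779. IC holds (2070 ≥ 779).
1 of 2 constraints hold, so this profile is not an equilibrium.

1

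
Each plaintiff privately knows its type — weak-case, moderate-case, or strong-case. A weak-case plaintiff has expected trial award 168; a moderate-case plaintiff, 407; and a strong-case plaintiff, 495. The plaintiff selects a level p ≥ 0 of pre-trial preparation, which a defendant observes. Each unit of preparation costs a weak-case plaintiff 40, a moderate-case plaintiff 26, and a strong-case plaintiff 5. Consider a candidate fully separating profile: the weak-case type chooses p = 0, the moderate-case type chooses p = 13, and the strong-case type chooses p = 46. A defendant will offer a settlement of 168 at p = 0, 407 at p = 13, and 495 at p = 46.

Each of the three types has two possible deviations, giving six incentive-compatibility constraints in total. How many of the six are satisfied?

4

Weak-case (own payoff 168): to p=13 gives 407 − 40×13 = -113 → no gain ✓; to p=46 gives 495 − 40×46 = -1345 → no gain ✓.
Strong-case (own payoff 495 − 5×46 = 265): to p=0 gives 168 → no gain ✓; to p=13 gives 407 − 5×13 = 342 → profitable ✗.
Moderate-case (own payoff 407 − 26×13 = 69): to p=0 gives 168 → profitable ✗; to p=46 gives 495 − 26×46 = -701 → no gain ✓.
4 of the 6 constraints hold; not an equilibrium.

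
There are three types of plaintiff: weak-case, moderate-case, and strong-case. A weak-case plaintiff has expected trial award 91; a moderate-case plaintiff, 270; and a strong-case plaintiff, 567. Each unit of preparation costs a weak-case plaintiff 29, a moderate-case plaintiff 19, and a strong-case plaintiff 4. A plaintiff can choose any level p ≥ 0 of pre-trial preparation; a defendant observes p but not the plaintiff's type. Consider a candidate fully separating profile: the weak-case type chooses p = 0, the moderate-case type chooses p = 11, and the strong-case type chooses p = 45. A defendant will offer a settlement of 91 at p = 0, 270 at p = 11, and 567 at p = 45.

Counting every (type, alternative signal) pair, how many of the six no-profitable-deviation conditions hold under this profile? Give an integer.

Moderate-case (own payoff 270 − 19×11 = 61): to p=0 gives 91 → profitable ✗; to p=45 gives 567 − 19×45 = -288 → no gain ✓.
Strong-case (own payoff 567 − 4×45 = 387): to p=0 gives 91 → no gain ✓; to p=11 gives 270 − 4×11 = 226 → no gain ✓.
Weak-case (own payoff 91): to p=11 gives 270 − 29×11 = -49 → no gain ✓; to p=45 gives 567 − 29×45 = -738 → no gain ✓.
5 of the 6 constraints hold; not an equilibrium.

5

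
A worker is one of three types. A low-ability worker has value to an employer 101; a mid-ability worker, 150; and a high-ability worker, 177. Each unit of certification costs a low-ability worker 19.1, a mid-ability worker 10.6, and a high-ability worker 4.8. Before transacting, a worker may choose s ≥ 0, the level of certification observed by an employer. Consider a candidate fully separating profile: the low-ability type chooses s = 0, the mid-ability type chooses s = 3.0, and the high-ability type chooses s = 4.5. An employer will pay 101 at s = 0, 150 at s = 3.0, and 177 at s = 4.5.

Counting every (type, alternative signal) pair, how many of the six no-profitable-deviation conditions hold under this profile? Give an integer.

Mid-ability (own payoff 150 − 10.6×3.0 = 118.2): to s=0 gives 101 → no gain ✓; to s=4.5 gives 177 − 10.6×4.5 = 129.3 → profitable ✗.
Low-ability (own payoff 101): to s=3.0 gives 150 − 19.1×3.0 = 92.7 → no gain ✓; to s=4.5 gives 177 − 19.1×4.5 = 91.05 → no gain ✓.
High-ability (own payoff 177 − 4.8×4.5 = 155.4): to s=0 gives 101 → no gain ✓; to s=3.0 gives 150 − 4.8×3.0 = 135.6 → no gain ✓.
5 of the 6 constraints hold; not an equilibrium.

5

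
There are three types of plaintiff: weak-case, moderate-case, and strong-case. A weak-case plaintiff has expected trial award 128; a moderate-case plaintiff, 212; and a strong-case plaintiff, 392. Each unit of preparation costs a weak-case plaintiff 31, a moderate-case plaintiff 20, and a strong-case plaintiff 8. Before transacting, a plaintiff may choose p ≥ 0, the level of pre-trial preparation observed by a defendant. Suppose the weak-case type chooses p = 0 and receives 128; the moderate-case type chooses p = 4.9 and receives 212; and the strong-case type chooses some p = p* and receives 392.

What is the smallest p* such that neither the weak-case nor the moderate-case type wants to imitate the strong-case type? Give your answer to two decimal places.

13.90

Weak-case type (on-path payoff 128) won't mimic when 128 ≥ 392 − 31·p*, i.e. p* ≥ 8.52.
Moderate-case type (on-path payoff 212 − 20×4.9 = 114) won't mimic when 114 ≥ 392 − 20·p*, i.e. p* ≥ 13.90.
Both must hold, so p* = max(8.52, 13.90) = 13.90. The moderate-case type's constraint binds.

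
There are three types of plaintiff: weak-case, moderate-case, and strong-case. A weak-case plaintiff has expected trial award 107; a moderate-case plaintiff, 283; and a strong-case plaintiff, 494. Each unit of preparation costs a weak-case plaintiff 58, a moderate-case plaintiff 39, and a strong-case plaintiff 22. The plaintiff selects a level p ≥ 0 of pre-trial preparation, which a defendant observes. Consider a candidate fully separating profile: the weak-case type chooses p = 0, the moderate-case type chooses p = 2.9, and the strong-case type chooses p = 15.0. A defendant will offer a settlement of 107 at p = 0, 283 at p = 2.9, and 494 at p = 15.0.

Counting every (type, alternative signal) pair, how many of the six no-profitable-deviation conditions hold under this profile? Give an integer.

Strong-case (own payoff 494 − 22×15.0 = 164): to p=0 gives 107 → no gain ✓; to p=2.9 gives 283 − 22×2.9 = 219.2 → profitable ✗.
Weak-case (own payoff 107): to p=2.9 gives 283 − 58×2.9 = 114.8 → profitable ✗; to p=15.0 gives 494 − 58×15.0 = -376 → no gain ✓.
Moderate-case (own payoff 283 − 39×2.9 = 169.9): to p=0 gives 107 → no gain ✓; to p=15.0 gives 494 − 39×15.0 = -91 → no gain ✓.
4 of the 6 constraints hold; not an equilibrium.

4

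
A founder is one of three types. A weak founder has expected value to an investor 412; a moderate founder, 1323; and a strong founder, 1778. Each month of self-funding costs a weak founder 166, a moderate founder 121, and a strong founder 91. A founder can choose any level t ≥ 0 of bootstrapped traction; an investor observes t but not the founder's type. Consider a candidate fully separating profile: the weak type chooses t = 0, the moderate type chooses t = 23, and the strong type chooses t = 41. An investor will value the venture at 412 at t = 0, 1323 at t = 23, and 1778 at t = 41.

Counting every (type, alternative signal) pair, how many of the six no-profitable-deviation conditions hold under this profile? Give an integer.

Moderate (own payoff 1323 − 121×23 = -1460): to t=0 gives 412 → profitable ✗; to t=41 gives 1778 − 121×41 = -3183 → no gain ✓.
Weak (own payoff 412): to t=23 gives 1323 − 166×23 = -2495 → no gain ✓; to t=41 gives 1778 − 166×41 = -5028 → no gain ✓.
Strong (own payoff 1778 − 91×41 = -1953): to t=0 gives 412 → profitable ✗; to t=23 gives 1323 − 91×23 = -770 → profitable ✗.
3 of the 6 constraints hold; not an equilibrium.

3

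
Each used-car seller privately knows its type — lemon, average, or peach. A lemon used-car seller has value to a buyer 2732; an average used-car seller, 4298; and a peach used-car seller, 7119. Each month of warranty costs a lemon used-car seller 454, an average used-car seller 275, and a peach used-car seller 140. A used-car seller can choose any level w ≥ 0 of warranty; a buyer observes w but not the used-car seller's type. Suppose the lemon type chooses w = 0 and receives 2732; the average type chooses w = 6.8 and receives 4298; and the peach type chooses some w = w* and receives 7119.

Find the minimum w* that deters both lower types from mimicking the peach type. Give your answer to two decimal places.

17.06

Average type (on-path payoff 4298 − 275×6.8 = 2428) won't mimic when 2428 ≥ 7119 − 275·w*, i.e. w* ≥ 17.06.
Lemon type (on-path payoff 2732) won't mimic when 2732 ≥ 7119 − 454·w*, i.e. w* ≥ 9.66.
Both must hold, so w* = max(9.66, 17.06) = 17.06. The average type's constraint binds.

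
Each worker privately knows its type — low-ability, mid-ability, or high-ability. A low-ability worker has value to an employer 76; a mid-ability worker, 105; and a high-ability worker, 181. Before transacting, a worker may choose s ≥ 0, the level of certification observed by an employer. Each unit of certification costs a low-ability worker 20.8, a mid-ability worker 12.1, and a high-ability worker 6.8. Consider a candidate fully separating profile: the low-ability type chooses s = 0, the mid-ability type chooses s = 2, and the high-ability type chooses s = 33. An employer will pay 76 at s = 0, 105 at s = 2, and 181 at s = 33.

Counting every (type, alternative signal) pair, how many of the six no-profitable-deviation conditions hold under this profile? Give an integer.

Low-ability (own payoff 76): to s=2 gives 105 − 20.8×2 = 63.4 → no gain ✓; to s=33 gives 181 − 20.8×33 = -505.4 → no gain ✓.
Mid-ability (own payoff 105 − 12.1×2 = 80.8): to s=0 gives 76 → no gain ✓; to s=33 gives 181 − 12.1×33 = -218.3 → no gain ✓.
High-ability (own payoff 181 − 6.8×33 = -43.4): to s=0 gives 76 → profitable ✗; to s=2 gives 105 − 6.8×2 = 91.4 → profitable ✗.
4 of the 6 constraints hold; not an equilibrium.

4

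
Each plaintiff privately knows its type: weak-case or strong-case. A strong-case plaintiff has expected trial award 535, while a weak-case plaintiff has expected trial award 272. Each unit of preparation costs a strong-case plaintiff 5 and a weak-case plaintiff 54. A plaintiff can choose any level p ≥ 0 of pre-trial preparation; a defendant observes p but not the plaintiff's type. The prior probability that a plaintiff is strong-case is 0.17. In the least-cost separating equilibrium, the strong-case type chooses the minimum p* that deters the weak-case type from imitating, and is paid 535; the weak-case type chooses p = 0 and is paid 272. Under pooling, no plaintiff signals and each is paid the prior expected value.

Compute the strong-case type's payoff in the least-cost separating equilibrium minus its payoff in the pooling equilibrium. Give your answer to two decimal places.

193.94

Least-cost separating signal: p* solves 272 = 535 − 54·p*, so p* = (535 − 272)/54 ≈ 4.8704.
Strong-case type's separating payoff: 535 − 5 × p* = 535 − 5 × (535 − 272)/54 = 535 − 1315/54 ≈ 510.6481.
Pooling payoff: 0.17 × 535 + 0.83 × 272 = 316.71.
Difference: 510.6481 − 316.71 = 193.9381, i.e. 193.94 to two decimal places.
The strong-case type prefers to separate.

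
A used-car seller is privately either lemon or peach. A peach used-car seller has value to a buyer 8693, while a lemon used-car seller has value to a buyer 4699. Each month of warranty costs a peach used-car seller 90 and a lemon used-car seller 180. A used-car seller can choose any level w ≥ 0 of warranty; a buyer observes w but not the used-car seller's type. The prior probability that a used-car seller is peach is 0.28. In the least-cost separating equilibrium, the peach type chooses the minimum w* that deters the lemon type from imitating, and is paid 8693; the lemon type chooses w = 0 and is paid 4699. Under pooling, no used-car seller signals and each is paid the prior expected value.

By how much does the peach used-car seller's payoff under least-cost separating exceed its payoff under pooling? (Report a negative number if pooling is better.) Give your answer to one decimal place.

Least-cost separating signal: w* solves 4699 = 8693 − 180·w*, so w* = (8693 − 4699)/180 ≈ 22.1889.
Peach type's separating payoff: 8693 − 90 × w* = 8693 − 90 × (8693 − 4699)/180 = 8693 − 359460/180 = 6696.
Pooling payoff: 0.28 × 8693 + 0.72 × 4699 = 5817.32.
Difference: 6696 − 5817.32 = 878.68, i.e. 878.7 to one decimal place.
The peach type prefers to separate.

878.7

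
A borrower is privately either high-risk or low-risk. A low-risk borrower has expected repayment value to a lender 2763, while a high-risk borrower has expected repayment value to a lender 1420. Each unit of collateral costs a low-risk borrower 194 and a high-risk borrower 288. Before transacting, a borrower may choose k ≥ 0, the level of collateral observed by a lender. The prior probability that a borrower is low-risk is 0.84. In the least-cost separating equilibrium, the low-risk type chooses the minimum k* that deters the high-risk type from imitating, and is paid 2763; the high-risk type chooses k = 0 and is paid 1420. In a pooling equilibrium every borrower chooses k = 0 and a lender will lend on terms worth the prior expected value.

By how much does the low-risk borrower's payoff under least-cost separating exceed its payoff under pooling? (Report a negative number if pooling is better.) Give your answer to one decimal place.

Least-cost separating signal: k* solves 1420 = 2763 − 288·k*, so k* = (2763 − 1420)/288 ≈ 4.6632.
Low-risk type's separating payoff: 2763 − 194 × k* = 2763 − 194 × (2763 − 1420)/288 = 2763 − 260542/288 ≈ 1858.340.
Pooling payoff: 0.84 × 2763 + 0.16 × 1420 = 2548.12.
Difference: 1858.340 − 2548.12 = -689.78, i.e. -689.8 to one decimal place.
The low-risk type would prefer the pooling outcome.

-689.8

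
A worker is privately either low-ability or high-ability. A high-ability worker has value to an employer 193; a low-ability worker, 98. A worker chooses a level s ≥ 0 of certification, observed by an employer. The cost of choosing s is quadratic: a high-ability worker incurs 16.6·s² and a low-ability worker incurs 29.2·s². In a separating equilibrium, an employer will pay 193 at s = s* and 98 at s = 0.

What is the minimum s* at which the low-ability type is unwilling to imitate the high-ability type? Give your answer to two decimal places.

The low-ability type at s = 0 receives 98; imitating at s* yields 193 − 29.2·s*².
Indifference: 98 = 193 − 29.2·s*², so s*² = (193 − 98) / 29.2 ≈ 3.2534.
s* = √3.2534 ≈ 1.80.

1.80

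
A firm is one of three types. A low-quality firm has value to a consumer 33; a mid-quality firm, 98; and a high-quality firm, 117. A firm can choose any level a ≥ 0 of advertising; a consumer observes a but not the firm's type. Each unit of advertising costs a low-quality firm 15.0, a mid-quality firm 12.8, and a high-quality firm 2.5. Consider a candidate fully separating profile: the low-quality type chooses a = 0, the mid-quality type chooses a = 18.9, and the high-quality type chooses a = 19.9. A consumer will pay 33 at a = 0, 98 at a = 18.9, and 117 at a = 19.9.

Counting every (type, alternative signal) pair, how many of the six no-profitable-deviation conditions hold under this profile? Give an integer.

High-quality (own payoff 117 − 2.5×19.9 = 67.25): to a=0 gives 33 → no gain ✓; to a=18.9 gives 98 − 2.5×18.9 = 50.75 → no gain ✓.
Mid-quality (own payoff 98 − 12.8×18.9 = -143.92): to a=0 gives 33 → profitable ✗; to a=19.9 gives 117 − 12.8×19.9 = -137.72 → profitable ✗.
Low-quality (own payoff 33): to a=18.9 gives 98 − 15.0×18.9 = -185.5 → no gain ✓; to a=19.9 gives 117 − 15.0×19.9 = -181.5 → no gain ✓.
4 of the 6 constraints hold; not an equilibrium.

4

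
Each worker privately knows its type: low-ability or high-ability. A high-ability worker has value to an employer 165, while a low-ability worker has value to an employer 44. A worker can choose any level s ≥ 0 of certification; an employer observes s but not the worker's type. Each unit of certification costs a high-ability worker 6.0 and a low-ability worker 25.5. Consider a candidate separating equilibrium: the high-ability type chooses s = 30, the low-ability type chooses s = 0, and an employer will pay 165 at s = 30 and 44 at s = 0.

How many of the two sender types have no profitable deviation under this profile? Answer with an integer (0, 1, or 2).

High-ability type: signal → 165 − 6.0 × 30 = -15; deviate to 0 → 44. IC fails (-15 < 44).
Low-ability type: stay at 0 → 44; mimic → 165 − 25.5 × 30 = -600. IC holds (44 ≥ -600).
1 of 2 constraints hold, so this profile is not an equilibrium.

1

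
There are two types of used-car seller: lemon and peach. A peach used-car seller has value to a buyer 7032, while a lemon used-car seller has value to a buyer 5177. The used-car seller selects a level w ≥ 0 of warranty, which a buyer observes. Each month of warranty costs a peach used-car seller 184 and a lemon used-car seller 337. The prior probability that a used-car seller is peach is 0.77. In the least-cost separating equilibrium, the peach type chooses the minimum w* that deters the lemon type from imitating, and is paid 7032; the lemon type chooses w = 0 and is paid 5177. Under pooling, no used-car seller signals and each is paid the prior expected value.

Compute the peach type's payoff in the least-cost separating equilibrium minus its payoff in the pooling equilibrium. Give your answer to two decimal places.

-586.17

Least-cost separating signal: w* solves 5177 = 7032 − 337·w*, so w* = (7032 − 5177)/337 ≈ 5.5045.
Peach type's separating payoff: 7032 − 184 × w* = 7032 − 184 × (7032 − 5177)/337 = 7032 − 341320/337 ≈ 6019.1810.
Pooling payoff: 0.77 × 7032 + 0.23 × 5177 = 6605.35.
Difference: 6019.1810 − 6605.35 = -586.169, i.e. -586.17 to two decimal places.
The peach type would prefer the pooling outcome.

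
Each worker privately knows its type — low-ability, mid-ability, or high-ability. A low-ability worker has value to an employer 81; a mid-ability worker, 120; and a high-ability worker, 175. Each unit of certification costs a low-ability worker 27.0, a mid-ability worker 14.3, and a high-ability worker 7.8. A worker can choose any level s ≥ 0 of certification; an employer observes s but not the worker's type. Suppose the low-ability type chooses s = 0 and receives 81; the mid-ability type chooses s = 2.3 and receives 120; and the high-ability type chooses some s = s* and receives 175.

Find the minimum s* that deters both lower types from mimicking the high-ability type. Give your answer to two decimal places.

6.15

Mid-ability type (on-path payoff 120 − 14.3×2.3 = 87.11) won't mimic when 87.11 ≥ 175 − 14.3·s*, i.e. s* ≥ 6.15.
Low-ability type (on-path payoff 81) won't mimic when 81 ≥ 175 − 27.0·s*, i.e. s* ≥ 3.48.
Both must hold, so s* = max(3.48, 6.15) = 6.15. The mid-ability type's constraint binds.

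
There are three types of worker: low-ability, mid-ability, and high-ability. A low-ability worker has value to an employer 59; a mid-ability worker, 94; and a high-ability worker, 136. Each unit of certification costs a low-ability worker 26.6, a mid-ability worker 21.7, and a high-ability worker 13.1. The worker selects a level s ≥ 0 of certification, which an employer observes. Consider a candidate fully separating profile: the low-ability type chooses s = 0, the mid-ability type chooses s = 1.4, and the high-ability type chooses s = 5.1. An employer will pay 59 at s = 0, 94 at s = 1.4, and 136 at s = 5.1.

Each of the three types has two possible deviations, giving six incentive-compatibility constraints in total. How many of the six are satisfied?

Low-ability (own payoff 59): to s=1.4 gives 94 − 26.6×1.4 = 56.76 → no gain ✓; to s=5.1 gives 136 − 26.6×5.1 = 0.34 → no gain ✓.
Mid-ability (own payoff 94 − 21.7×1.4 = 63.62): to s=0 gives 59 → no gain ✓; to s=5.1 gives 136 − 21.7×5.1 = 25.33 → no gain ✓.
High-ability (own payoff 136 − 13.1×5.1 = 69.19): to s=0 gives 59 → no gain ✓; to s=1.4 gives 94 − 13.1×1.4 = 75.66 → profitable ✗.
5 of the 6 constraints hold; not an equilibrium.

5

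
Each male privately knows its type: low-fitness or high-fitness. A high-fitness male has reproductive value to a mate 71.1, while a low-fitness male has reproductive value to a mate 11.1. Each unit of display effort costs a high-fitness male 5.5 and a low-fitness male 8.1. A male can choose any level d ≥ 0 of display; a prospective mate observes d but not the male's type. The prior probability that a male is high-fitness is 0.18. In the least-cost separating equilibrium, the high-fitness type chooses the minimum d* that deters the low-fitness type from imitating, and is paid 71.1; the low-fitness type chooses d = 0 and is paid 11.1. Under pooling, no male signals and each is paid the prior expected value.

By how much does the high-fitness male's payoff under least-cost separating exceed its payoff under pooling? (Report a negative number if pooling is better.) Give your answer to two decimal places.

8.46

Least-cost separating signal: d* solves 11.1 = 71.1 − 8.1·d*, so d* = (71.1 − 11.1)/8.1 ≈ 7.4074.
High-fitness type's separating payoff: 71.1 − 5.5 × d* = 71.1 − 5.5 × (71.1 − 11.1)/8.1 = 71.1 − 330/8.1 ≈ 30.3593.
Pooling payoff: 0.18 × 71.1 + 0.82 × 11.1 = 21.9.
Difference: 30.3593 − 21.9 = 8.4593, i.e. 8.46 to two decimal places.
The high-fitness type prefers to separate.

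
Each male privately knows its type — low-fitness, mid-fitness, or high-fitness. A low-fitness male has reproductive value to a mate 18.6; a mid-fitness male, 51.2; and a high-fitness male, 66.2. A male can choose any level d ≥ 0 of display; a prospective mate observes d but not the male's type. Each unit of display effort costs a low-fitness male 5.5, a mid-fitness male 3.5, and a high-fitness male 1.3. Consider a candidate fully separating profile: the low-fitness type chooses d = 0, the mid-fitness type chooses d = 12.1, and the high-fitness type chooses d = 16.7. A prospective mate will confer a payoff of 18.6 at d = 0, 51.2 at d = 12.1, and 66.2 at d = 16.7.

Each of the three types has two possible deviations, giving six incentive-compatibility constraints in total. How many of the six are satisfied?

Mid-fitness (own payoff 51.2 − 3.5×12.1 = 8.85): to d=0 gives 18.6 → profitable ✗; to d=16.7 gives 66.2 − 3.5×16.7 = 7.75 → no gain ✓.
High-fitness (own payoff 66.2 − 1.3×16.7 = 44.49): to d=0 gives 18.6 → no gain ✓; to d=12.1 gives 51.2 − 1.3×12.1 = 35.47 → no gain ✓.
Low-fitness (own payoff 18.6): to d=12.1 gives 51.2 − 5.5×12.1 = -15.35 → no gain ✓; to d=16.7 gives 66.2 − 5.5×16.7 = -25.65 → no gain ✓.
5 of the 6 constraints hold; not an equilibrium.

5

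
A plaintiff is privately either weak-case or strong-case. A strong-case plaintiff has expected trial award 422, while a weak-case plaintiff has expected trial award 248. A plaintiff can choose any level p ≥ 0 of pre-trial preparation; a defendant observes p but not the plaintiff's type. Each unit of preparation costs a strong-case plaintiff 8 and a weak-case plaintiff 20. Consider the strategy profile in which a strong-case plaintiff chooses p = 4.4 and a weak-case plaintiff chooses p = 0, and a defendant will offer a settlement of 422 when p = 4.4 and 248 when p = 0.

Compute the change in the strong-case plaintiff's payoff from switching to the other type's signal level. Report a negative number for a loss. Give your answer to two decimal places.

-138.80

Playing p = 4.4 the strong-case plaintiff receives 422 − 8 × 4.4 = 386.8.
Deviating to p = 0 yields 248 instead.
Gain from deviating: 248 − 386.8 = -138.80.
The gain is negative, so the strong-case type's incentive-compatibility constraint is satisfied.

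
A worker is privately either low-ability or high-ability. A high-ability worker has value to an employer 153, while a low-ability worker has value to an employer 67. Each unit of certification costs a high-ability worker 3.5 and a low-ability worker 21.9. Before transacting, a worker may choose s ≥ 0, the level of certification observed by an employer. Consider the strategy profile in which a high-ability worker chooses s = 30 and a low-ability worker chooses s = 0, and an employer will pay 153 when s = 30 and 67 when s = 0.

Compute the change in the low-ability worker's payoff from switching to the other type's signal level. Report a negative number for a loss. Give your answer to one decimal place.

-571.0

Playing s = 0 the low-ability worker receives 67.
Deviating to s = 30 brings payment 153 at cost 21.9 × 30 = 657, netting -504.
Gain from deviating: -504 − 67 = -571.0.
The gain is negative, so the low-ability type's incentive-compatibility constraint is satisfied.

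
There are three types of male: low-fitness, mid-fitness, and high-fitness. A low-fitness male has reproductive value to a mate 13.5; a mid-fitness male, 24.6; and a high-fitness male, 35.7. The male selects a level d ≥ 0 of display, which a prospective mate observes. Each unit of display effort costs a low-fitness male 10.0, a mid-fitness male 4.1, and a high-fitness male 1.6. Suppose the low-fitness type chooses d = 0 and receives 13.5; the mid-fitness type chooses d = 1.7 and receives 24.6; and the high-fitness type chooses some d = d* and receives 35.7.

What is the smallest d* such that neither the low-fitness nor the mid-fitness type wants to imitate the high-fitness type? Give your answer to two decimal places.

Mid-fitness type (on-path payoff 24.6 − 4.1×1.7 = 17.63) won't mimic when 17.63 ≥ 35.7 − 4.1·d*, i.e. d* ≥ 4.41.
Low-fitness type (on-path payoff 13.5) won't mimic when 13.5 ≥ 35.7 − 10.0·d*, i.e. d* ≥ 2.22.
Both must hold, so d* = max(2.22, 4.41) = 4.41. The mid-fitness type's constraint binds.

4.41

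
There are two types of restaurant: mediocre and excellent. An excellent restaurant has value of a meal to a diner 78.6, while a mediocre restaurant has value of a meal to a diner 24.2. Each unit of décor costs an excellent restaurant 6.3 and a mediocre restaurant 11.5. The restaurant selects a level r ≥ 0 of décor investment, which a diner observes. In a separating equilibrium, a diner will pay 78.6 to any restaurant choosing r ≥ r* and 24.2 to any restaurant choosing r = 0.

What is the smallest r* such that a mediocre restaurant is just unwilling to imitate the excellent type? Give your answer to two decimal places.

A mediocre restaurant choosing r = 0 receives 24.2.
Imitating at r* instead would pay 78.6 at cost 11.5·r*, netting 78.6 − 11.5·r*.
Indifference: 24.2 = 78.6 − 11.5·r*, so r* = (78.6 − 24.2) / 11.5 ≈ 4.73.
This is the mediocre type's binding incentive-compatibility constraint; any r ≥ 4.73 sustains separation on that side.

4.73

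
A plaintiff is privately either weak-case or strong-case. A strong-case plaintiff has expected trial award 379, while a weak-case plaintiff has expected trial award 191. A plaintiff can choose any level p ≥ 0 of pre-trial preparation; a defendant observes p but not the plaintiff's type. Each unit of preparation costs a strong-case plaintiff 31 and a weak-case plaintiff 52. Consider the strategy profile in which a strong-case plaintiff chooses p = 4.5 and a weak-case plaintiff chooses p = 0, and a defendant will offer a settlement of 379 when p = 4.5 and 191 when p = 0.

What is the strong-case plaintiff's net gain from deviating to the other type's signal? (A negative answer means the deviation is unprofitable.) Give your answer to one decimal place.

-48.5

Playing p = 4.5 the strong-case plaintiff receives 379 − 31 × 4.5 = 239.5.
Deviating to p = 0 yields 191 instead.
Gain from deviating: 191 − 239.5 = -48.5.
The gain is negative, so the strong-case type's incentive-compatibility constraint is satisfied.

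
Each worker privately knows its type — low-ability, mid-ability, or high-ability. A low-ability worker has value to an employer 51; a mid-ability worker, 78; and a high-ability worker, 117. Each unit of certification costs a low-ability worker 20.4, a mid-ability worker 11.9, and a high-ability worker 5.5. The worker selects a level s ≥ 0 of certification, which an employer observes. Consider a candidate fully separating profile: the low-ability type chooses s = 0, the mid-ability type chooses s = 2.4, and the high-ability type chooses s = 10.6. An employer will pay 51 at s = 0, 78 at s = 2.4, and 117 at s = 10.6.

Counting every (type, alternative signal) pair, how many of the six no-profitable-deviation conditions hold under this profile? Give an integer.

4

Mid-ability (own payoff 78 − 11.9×2.4 = 49.44): to s=0 gives 51 → profitable ✗; to s=10.6 gives 117 − 11.9×10.6 = -9.14 → no gain ✓.
Low-ability (own payoff 51): to s=2.4 gives 78 − 20.4×2.4 = 29.04 → no gain ✓; to s=10.6 gives 117 − 20.4×10.6 = -99.24 → no gain ✓.
High-ability (own payoff 117 − 5.5×10.6 = 58.7): to s=0 gives 51 → no gain ✓; to s=2.4 gives 78 − 5.5×2.4 = 64.8 → profitable ✗.
4 of the 6 constraints hold; not an equilibrium.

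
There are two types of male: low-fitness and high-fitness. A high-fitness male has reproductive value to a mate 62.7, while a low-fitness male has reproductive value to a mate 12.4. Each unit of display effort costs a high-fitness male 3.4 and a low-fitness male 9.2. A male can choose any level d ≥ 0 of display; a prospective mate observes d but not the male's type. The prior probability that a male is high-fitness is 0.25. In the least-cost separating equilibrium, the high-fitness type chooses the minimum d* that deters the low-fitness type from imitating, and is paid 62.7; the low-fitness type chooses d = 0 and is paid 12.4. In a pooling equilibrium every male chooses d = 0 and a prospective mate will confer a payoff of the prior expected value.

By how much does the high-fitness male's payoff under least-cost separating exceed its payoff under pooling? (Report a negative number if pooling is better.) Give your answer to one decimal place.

19.1

Least-cost separating signal: d* solves 12.4 = 62.7 − 9.2·d*, so d* = (62.7 − 12.4)/9.2 ≈ 5.4674.
High-fitness type's separating payoff: 62.7 − 3.4 × d* = 62.7 − 3.4 × (62.7 − 12.4)/9.2 = 62.7 − 171.02/9.2 ≈ 44.111.
Pooling payoff: 0.25 × 62.7 + 0.75 × 12.4 = 24.975.
Difference: 44.111 − 24.975 = 19.136, i.e. 19.1 to one decimal place.
The high-fitness type prefers to separate.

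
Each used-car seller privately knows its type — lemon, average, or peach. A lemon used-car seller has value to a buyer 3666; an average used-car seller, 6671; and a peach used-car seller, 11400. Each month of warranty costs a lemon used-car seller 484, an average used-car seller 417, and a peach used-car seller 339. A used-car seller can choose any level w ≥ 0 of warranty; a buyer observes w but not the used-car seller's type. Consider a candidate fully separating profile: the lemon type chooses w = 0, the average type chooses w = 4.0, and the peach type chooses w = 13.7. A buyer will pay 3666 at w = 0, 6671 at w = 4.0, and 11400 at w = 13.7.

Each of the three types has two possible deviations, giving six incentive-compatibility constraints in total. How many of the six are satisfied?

3

Peach (own payoff 11400 − 339×13.7 = 6755.7): to w=0 gives 3666 → no gain ✓; to w=4.0 gives 6671 − 339×4.0 = 5315 → no gain ✓.
Average (own payoff 6671 − 417×4.0 = 5003): to w=0 gives 3666 → no gain ✓; to w=13.7 gives 11400 − 417×13.7 = 5687.1 → profitable ✗.
Lemon (own payoff 3666): to w=4.0 gives 6671 − 484×4.0 = 4735 → profitable ✗; to w=13.7 gives 11400 − 484×13.7 = 4769.2 → profitable ✗.
3 of the 6 constraints hold; not an equilibrium.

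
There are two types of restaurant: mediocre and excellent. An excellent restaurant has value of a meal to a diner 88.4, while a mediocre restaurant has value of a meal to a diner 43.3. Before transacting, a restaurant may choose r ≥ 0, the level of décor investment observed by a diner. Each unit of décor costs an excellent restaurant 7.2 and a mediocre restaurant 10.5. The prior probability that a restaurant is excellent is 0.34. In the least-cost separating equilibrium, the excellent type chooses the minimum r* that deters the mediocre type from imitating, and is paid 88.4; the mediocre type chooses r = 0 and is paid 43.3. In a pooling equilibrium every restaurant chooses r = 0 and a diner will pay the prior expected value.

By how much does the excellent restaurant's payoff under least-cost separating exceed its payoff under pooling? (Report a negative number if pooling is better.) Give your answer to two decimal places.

Least-cost separating signal: r* solves 43.3 = 88.4 − 10.5·r*, so r* = (88.4 − 43.3)/10.5 ≈ 4.2952.
Excellent type's separating payoff: 88.4 − 7.2 × r* = 88.4 − 7.2 × (88.4 − 43.3)/10.5 = 88.4 − 324.72/10.5 ≈ 57.4743.
Pooling payoff: 0.34 × 88.4 + 0.66 × 43.3 = 58.634.
Difference: 57.4743 − 58.634 = -1.1597, i.e. -1.16 to two decimal places.
The excellent type would prefer the pooling outcome.

-1.16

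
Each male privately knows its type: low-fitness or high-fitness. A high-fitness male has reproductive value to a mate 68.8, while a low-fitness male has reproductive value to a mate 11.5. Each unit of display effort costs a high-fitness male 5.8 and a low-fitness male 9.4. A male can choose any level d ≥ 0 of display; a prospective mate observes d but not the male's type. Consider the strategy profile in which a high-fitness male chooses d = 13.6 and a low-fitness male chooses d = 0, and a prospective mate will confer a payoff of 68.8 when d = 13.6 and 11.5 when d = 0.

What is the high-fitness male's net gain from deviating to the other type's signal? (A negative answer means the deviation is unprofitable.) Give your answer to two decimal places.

Playing d = 13.6 the high-fitness male receives 68.8 − 5.8 × 13.6 = -10.08.
Deviating to d = 0 yields 11.5 instead.
Gain from deviating: 11.5 − (-10.08) = 21.58.
The gain is positive, so the high-fitness type's incentive-compatibility constraint is violated — this profile is not a separating equilibrium.

21.58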